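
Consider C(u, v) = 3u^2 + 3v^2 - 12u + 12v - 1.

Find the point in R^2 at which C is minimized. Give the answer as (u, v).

(2, -2)

C(u,v) separates as P(u) + Q(v) − 1, so its minimum is min P + min Q − 1.
P'(u) = 6u - 12 vanishes at u ∈ {2}; Q'(v) = 6v + 12 vanishes at v ∈ {-2}.
Local minima of P (where P''>0): P(2)=-12. Local minima of Q: Q(-2)=-12.
So the global minimum of C is P(2) + Q(-2) − 1 = -12 − 12 − 1 = -25, attained at (2, -2).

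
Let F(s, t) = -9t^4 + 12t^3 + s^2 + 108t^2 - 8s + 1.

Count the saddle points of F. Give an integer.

F separates as a function of s plus a function of t, so ∇F=0 decouples.
∂F/∂s = 2(s - 4) = 0 at s ∈ {4}; ∂F/∂t = -36t(t - 3)(t + 2) = 0 at t ∈ {-2, 0, 3}.
The Hessian is diagonal: diag(F_ss, F_tt). Second derivatives: F_ss(4)=2; F_tt(-2)=-360, F_tt(0)=216, F_tt(3)=-540.
Saddle points occur where the two diagonal entries have opposite signs: (4, -2), (4, 3). Count: 2.

2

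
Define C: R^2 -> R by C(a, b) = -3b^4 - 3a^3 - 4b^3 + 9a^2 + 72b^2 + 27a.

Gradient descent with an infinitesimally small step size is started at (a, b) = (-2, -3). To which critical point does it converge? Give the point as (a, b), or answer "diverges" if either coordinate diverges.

(-1, 0)

C is separable, so gradient descent decouples: a follows -∂C/∂a, b follows -∂C/∂b.
∂C/∂a = -9(a - 3)(a + 1); at a=-2 this is -45, so a increases.
∂C/∂b = -12b(b - 3)(b + 4); at b=-3 this is -216, so b increases.
a converges to its nearest critical value -1 (a local min of the a-part); b converges to 0. The iterate converges to (-1, 0).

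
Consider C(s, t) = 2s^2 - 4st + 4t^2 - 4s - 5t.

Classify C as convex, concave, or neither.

convex

C is quadratic, so its Hessian is the constant matrix H = [[4, -4], [-4, 8]].
det(H) = 16, tr(H) = 12.
det(H) > 0 and tr(H) > 0, so H is positive definite everywhere: convex.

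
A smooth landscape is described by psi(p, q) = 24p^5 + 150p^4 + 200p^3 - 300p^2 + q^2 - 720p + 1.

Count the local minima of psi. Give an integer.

psi separates as a function of p plus a function of q, so ∇psi=0 decouples.
∂psi/∂p = 120(p - 1)(p + 1)(p + 2)(p + 3) = 0 at p ∈ {-3, -2, -1, 1}; ∂psi/∂q = 2q = 0 at q ∈ {0}.
The Hessian is diagonal: diag(psi_pp, psi_qq). Second derivatives: psi_pp(-3)=-960, psi_pp(-2)=360, psi_pp(-1)=-480, psi_pp(1)=2880; psi_qq(0)=2.
Local minima occur where both diagonal entries positive: (-2, 0), (1, 0). Count: 2.

2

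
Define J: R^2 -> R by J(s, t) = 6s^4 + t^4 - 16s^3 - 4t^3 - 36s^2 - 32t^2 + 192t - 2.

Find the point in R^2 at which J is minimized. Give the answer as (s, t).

(3, -4)

J(s,t) separates as P(s) + Q(t) − 2, so its minimum is min P + min Q − 2.
P'(s) = 24s(s - 3)(s + 1) vanishes at s ∈ {-1, 0, 3}; Q'(t) = 4(t - 4)(t - 3)(t + 4) vanishes at t ∈ {-4, 3, 4}.
Local minima of P (where P''>0): P(-1)=-14, P(3)=-270. Local minima of Q: Q(-4)=-768, Q(4)=256.
So the global minimum of J is P(3) + Q(-4) − 2 = -270 − 768 − 2 = -1040, attained at (3, -4).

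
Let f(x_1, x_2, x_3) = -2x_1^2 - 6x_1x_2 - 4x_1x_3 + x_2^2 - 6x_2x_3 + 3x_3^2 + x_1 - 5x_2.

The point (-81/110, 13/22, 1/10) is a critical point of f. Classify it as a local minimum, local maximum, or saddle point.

saddle point

The Hessian is constant: H = [[-4, -6, -4], [-6, 2, -6], [-4, -6, 6]].
Leading principal minors: Δ₁ = -4, Δ₂ = -44, Δ₃ = -440.
The minors fit neither the all-positive nor the alternating-sign pattern, so H is indefinite: a saddle point.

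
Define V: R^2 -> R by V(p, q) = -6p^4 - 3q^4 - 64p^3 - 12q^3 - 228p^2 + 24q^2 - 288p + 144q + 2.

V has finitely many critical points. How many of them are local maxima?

4

V separates as a function of p plus a function of q, so ∇V=0 decouples.
∂V/∂p = -24(p + 1)(p + 3)(p + 4) = 0 at p ∈ {-4, -3, -1}; ∂V/∂q = -12(q - 2)(q + 2)(q + 3) = 0 at q ∈ {-3, -2, 2}.
The Hessian is diagonal: diag(V_pp, V_qq). Second derivatives: V_pp(-4)=-72, V_pp(-3)=48, V_pp(-1)=-144; V_qq(-3)=-60, V_qq(-2)=48, V_qq(2)=-240.
Local maxima occur where both diagonal entries negative: (-4, -3), (-4, 2), (-1, -3), (-1, 2). Count: 4.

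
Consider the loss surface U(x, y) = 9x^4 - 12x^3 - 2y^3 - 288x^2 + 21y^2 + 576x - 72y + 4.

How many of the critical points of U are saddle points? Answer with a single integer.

U separates as a function of x plus a function of y, so ∇U=0 decouples.
∂U/∂x = 36(x - 4)(x - 1)(x + 4) = 0 at x ∈ {-4, 1, 4}; ∂U/∂y = -6(y - 4)(y - 3) = 0 at y ∈ {3, 4}.
The Hessian is diagonal: diag(U_xx, U_yy). Second derivatives: U_xx(-4)=1440, U_xx(1)=-540, U_xx(4)=864; U_yy(3)=6, U_yy(4)=-6.
Saddle points occur where the two diagonal entries have opposite signs: (-4, 4), (1, 3), (4, 4). Count: 3.

3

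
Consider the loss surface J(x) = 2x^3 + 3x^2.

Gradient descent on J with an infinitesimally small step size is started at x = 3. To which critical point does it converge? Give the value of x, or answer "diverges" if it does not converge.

J'(x) = 6x(x + 1), so J'(3) = 72.
Gradient descent moves in the -J' direction, i.e. x is decreasing.
The nearest critical point in that direction is x = 0, where J'' = 6 > 0 (a local minimum). The iterate converges there.

0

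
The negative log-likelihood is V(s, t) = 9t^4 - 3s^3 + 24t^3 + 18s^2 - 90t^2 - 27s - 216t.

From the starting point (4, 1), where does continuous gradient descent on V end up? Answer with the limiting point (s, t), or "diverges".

diverges

V is separable, so gradient descent decouples: s follows -∂V/∂s, t follows -∂V/∂t.
∂V/∂s = -9(s - 3)(s - 1); at s=4 this is -27, so s increases.
∂V/∂t = 36(t - 2)(t + 1)(t + 3); at t=1 this is -288, so t increases.
The s-coordinate has no critical point in that direction and runs off to infinity.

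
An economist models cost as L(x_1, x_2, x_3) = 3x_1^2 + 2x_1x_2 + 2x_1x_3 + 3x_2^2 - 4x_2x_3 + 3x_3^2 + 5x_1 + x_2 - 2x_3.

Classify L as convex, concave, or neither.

convex

L is quadratic, so its Hessian is the constant matrix H = [[6, 2, 2], [2, 6, -4], [2, -4, 6]].
Leading principal minors: 6, 32, 40.
All positive ⇒ H ≻ 0 ⇒ convex.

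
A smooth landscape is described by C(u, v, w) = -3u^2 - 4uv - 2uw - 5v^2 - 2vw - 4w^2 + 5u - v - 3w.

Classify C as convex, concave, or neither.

C is quadratic, so its Hessian is the constant matrix H = [[-6, -4, -2], [-4, -10, -2], [-2, -2, -8]].
Leading principal minors: -6, 44, -320.
Signs alternate −, +, − ⇒ H ≺ 0 ⇒ concave.

concave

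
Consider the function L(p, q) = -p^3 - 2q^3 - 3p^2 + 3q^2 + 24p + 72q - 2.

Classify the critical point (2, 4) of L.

local maximum

The mixed partial ∂²L/∂p∂q is 0, so the Hessian at any point is diag(L_pp, L_qq) = diag(-6(p + 1), 6(-2q + 1)).
At (2, 4): H = diag(-18, -42).
Both eigenvalues are negative, so H is negative definite: a local maximum.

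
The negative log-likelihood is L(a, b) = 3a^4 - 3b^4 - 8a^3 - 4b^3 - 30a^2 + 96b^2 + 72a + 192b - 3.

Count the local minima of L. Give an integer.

2

L separates as a function of a plus a function of b, so ∇L=0 decouples.
∂L/∂a = 12(a - 3)(a - 1)(a + 2) = 0 at a ∈ {-2, 1, 3}; ∂L/∂b = -12(b - 4)(b + 1)(b + 4) = 0 at b ∈ {-4, -1, 4}.
The Hessian is diagonal: diag(L_aa, L_bb). Second derivatives: L_aa(-2)=180, L_aa(1)=-72, L_aa(3)=120; L_bb(-4)=-288, L_bb(-1)=180, L_bb(4)=-480.
Local minima occur where both diagonal entries positive: (-2, -1), (3, -1). Count: 2.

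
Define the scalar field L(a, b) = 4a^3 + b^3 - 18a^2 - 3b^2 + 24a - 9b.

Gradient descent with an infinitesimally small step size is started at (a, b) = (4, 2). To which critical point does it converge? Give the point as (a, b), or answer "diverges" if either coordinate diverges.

(2, 3)

L is separable, so gradient descent decouples: a follows -∂L/∂a, b follows -∂L/∂b.
∂L/∂a = 12(a - 2)(a - 1); at a=4 this is 72, so a decreases.
∂L/∂b = 3(b - 3)(b + 1); at b=2 this is -9, so b increases.
a converges to its nearest critical value 2 (a local min of the a-part); b converges to 3. The iterate converges to (2, 3).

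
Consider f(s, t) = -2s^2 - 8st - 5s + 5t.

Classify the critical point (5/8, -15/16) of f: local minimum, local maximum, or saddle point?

saddle point

The Hessian of f is constant: H = [[-4, -8], [-8, 0]].
det(H) = (-4)·0 − (-8)² = -64.
Since det(H) < 0, H is indefinite and the critical point is a saddle point.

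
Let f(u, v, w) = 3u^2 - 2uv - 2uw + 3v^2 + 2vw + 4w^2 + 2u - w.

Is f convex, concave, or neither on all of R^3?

convex

f is quadratic, so its Hessian is the constant matrix H = [[6, -2, -2], [-2, 6, 2], [-2, 2, 8]].
Leading principal minors: 6, 32, 224.
All positive ⇒ H ≻ 0 ⇒ convex.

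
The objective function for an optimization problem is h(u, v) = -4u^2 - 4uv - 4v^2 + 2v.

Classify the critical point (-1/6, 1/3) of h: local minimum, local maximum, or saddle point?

The Hessian of h is constant: H = [[-8, -4], [-4, -8]].
det(H) = (-8)·(-8) − (-4)² = 48.
det(H) > 0 and tr(H) = -16 < 0, so H is negative definite and the point is a local maximum.

local maximum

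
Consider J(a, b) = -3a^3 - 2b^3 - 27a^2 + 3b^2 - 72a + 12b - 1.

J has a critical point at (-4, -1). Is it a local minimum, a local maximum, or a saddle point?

The mixed partial ∂²J/∂a∂b is 0, so the Hessian at any point is diag(J_aa, J_bb) = diag(-18(a + 3), 6(-2b + 1)).
At (-4, -1): H = diag(18, 18).
Both eigenvalues are positive, so H is positive definite: a local minimum.

local minimum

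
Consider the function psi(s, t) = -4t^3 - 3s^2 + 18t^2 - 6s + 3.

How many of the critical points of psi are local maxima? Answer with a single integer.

1

psi separates as a function of s plus a function of t, so ∇psi=0 decouples.
∂psi/∂s = -6(s + 1) = 0 at s ∈ {-1}; ∂psi/∂t = -12t(t - 3) = 0 at t ∈ {0, 3}.
The Hessian is diagonal: diag(psi_ss, psi_tt). Second derivatives: psi_ss(-1)=-6; psi_tt(0)=36, psi_tt(3)=-36.
Local maxima occur where both diagonal entries negative: (-1, 3). Count: 1.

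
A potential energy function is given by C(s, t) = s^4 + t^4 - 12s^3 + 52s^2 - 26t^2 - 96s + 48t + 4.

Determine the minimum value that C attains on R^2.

C(s,t) separates as P(s) + Q(t) + 4, so its minimum is min P + min Q + 4.
P'(s) = 4(s - 4)(s - 3)(s - 2) vanishes at s ∈ {2, 3, 4}; Q'(t) = 4(t - 3)(t - 1)(t + 4) vanishes at t ∈ {-4, 1, 3}.
Local minima of P (where P''>0): P(2)=-64, P(4)=-64. Local minima of Q: Q(-4)=-352, Q(3)=-9.
So the global minimum of C is P(2) + Q(-4) + 4 = -64 − 352 + 4 = -412, attained at (2, -4).

-412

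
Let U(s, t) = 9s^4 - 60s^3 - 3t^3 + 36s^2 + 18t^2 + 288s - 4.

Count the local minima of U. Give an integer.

U separates as a function of s plus a function of t, so ∇U=0 decouples.
∂U/∂s = 36(s - 4)(s - 2)(s + 1) = 0 at s ∈ {-1, 2, 4}; ∂U/∂t = -9t(t - 4) = 0 at t ∈ {0, 4}.
The Hessian is diagonal: diag(U_ss, U_tt). Second derivatives: U_ss(-1)=540, U_ss(2)=-216, U_ss(4)=360; U_tt(0)=36, U_tt(4)=-36.
Local minima occur where both diagonal entries positive: (-1, 0), (4, 0). Count: 2.

2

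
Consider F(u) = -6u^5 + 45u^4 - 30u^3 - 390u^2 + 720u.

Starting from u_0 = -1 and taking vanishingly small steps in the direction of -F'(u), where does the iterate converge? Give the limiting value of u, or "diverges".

-2

F'(u) = -30(u - 4)(u - 3)(u - 1)(u + 2), so F'(-1) = 1200.
Gradient descent moves in the -F' direction, i.e. u is decreasing.
The nearest critical point in that direction is u = -2, where F'' = 2700 > 0 (a local minimum). The iterate converges there.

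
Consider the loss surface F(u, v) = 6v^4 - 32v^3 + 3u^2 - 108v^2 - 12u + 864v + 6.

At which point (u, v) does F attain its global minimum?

F(u,v) separates as P(u) + Q(v) + 6, so its minimum is min P + min Q + 6.
P'(u) = 6u - 12 vanishes at u ∈ {2}; Q'(v) = 24(v - 4)(v - 3)(v + 3) vanishes at v ∈ {-3, 3, 4}.
Local minima of P (where P''>0): P(2)=-12. Local minima of Q: Q(-3)=-2214, Q(4)=1216.
So the global minimum of F is P(2) + Q(-3) + 6 = -12 − 2214 + 6 = -2220, attained at (2, -3).

(2, -3)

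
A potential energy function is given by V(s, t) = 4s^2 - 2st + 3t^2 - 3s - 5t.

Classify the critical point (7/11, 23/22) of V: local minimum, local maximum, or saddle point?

local minimum

The Hessian of V is constant: H = [[8, -2], [-2, 6]].
det(H) = 8·6 − (-2)² = 44.
det(H) > 0 and tr(H) = 14 > 0, so H is positive definite and the point is a local minimum.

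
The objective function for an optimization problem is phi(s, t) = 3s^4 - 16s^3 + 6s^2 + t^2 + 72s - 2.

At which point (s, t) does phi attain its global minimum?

(-1, 0)

phi(s,t) separates as P(s) + Q(t) − 2, so its minimum is min P + min Q − 2.
P'(s) = 12(s - 3)(s - 2)(s + 1) vanishes at s ∈ {-1, 2, 3}; Q'(t) = 2t vanishes at t ∈ {0}.
Local minima of P (where P''>0): P(-1)=-47, P(3)=81. Local minima of Q: Q(0)=0.
So the global minimum of phi is P(-1) + Q(0) − 2 = -47 + 0 − 2 = -49, attained at (-1, 0).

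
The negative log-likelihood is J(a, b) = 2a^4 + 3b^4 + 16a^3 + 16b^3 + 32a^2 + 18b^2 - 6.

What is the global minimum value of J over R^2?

-33

J(a,b) separates as P(a) + Q(b) − 6, so its minimum is min P + min Q − 6.
P'(a) = 8a(a + 2)(a + 4) vanishes at a ∈ {-4, -2, 0}; Q'(b) = 12b(b + 1)(b + 3) vanishes at b ∈ {-3, -1, 0}.
Local minima of P (where P''>0): P(-4)=0, P(0)=0. Local minima of Q: Q(-3)=-27, Q(0)=0.
So the global minimum of J is P(-4) + Q(-3) − 6 = 0 − 27 − 6 = -33, attained at (-4, -3).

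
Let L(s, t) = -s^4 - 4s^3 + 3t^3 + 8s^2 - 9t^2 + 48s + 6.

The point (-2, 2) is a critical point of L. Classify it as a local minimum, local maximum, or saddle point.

local minimum

The mixed partial ∂²L/∂s∂t is 0, so the Hessian at any point is diag(L_ss, L_tt) = diag(4(-3s^2 - 6s + 4), 18(t - 1)).
At (-2, 2): H = diag(16, 18).
Both eigenvalues are positive, so H is positive definite: a local minimum.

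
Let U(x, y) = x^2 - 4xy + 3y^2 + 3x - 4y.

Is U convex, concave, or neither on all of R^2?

U is quadratic, so its Hessian is the constant matrix H = [[2, -4], [-4, 6]].
det(H) = -4, tr(H) = 8.
det(H) < 0, so H is indefinite: neither convex nor concave.

neither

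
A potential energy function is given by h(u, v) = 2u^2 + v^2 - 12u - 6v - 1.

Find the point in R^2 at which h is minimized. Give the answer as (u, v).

(3, 3)

h(u,v) separates as P(u) + Q(v) − 1, so its minimum is min P + min Q − 1.
P'(u) = 4u - 12 vanishes at u ∈ {3}; Q'(v) = 2v - 6 vanishes at v ∈ {3}.
Local minima of P (where P''>0): P(3)=-18. Local minima of Q: Q(3)=-9.
So the global minimum of h is P(3) + Q(3) − 1 = -18 − 9 − 1 = -28, attained at (3, 3).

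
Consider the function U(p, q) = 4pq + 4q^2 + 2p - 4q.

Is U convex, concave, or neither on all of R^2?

neither

U is quadratic, so its Hessian is the constant matrix H = [[0, 4], [4, 8]].
det(H) = -16, tr(H) = 8.
det(H) < 0, so H is indefinite: neither convex nor concave.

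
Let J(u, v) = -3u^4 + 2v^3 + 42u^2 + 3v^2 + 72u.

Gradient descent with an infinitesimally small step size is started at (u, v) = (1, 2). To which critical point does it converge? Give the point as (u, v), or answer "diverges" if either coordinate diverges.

J is separable, so gradient descent decouples: u follows -∂J/∂u, v follows -∂J/∂v.
∂J/∂u = -12(u - 3)(u + 1)(u + 2); at u=1 this is 144, so u decreases.
∂J/∂v = 6v(v + 1); at v=2 this is 36, so v decreases.
u converges to its nearest critical value -1 (a local min of the u-part); v converges to 0. The iterate converges to (-1, 0).

(-1, 0)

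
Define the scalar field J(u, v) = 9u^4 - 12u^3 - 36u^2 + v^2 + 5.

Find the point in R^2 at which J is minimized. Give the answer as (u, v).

(2, 0)

J(u,v) separates as P(u) + Q(v) + 5, so its minimum is min P + min Q + 5.
P'(u) = 36u(u - 2)(u + 1) vanishes at u ∈ {-1, 0, 2}; Q'(v) = 2v vanishes at v ∈ {0}.
Local minima of P (where P''>0): P(-1)=-15, P(2)=-96. Local minima of Q: Q(0)=0.
So the global minimum of J is P(2) + Q(0) + 5 = -96 + 0 + 5 = -91, attained at (2, 0).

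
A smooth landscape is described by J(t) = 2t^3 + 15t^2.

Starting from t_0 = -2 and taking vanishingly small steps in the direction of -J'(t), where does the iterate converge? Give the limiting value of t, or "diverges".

0

J'(t) = 6t(t + 5), so J'(-2) = -36.
Gradient descent moves in the -J' direction, i.e. t is increasing.
The nearest critical point in that direction is t = 0, where J'' = 30 > 0 (a local minimum). The iterate converges there.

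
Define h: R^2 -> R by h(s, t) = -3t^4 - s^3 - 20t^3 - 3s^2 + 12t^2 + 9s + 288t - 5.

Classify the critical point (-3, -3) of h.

The mixed partial ∂²h/∂s∂t is 0, so the Hessian at any point is diag(h_ss, h_tt) = diag(-6(s + 1), 12(-3t^2 - 10t + 2)).
At (-3, -3): H = diag(12, 60).
Both eigenvalues are positive, so H is positive definite: a local minimum.

local minimum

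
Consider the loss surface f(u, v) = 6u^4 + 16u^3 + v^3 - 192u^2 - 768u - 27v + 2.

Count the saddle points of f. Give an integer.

3

f separates as a function of u plus a function of v, so ∇f=0 decouples.
∂f/∂u = 24(u - 4)(u + 2)(u + 4) = 0 at u ∈ {-4, -2, 4}; ∂f/∂v = 3(v - 3)(v + 3) = 0 at v ∈ {-3, 3}.
The Hessian is diagonal: diag(f_uu, f_vv). Second derivatives: f_uu(-4)=384, f_uu(-2)=-288, f_uu(4)=1152; f_vv(-3)=-18, f_vv(3)=18.
Saddle points occur where the two diagonal entries have opposite signs: (-4, -3), (-2, 3), (4, -3). Count: 3.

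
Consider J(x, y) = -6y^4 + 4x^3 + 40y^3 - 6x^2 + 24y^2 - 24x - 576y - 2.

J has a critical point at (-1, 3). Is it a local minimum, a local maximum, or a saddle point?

saddle point

The mixed partial ∂²J/∂x∂y is 0, so the Hessian at any point is diag(J_xx, J_yy) = diag(12(2x - 1), 24(-3y^2 + 10y + 2)).
At (-1, 3): H = diag(-36, 120).
The eigenvalues have opposite signs, so H is indefinite: a saddle point.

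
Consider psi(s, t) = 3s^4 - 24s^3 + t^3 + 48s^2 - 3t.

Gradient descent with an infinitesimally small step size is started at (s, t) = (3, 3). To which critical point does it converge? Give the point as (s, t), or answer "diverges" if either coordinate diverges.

(4, 1)

psi is separable, so gradient descent decouples: s follows -∂psi/∂s, t follows -∂psi/∂t.
∂psi/∂s = 12s(s - 4)(s - 2); at s=3 this is -36, so s increases.
∂psi/∂t = 3(t - 1)(t + 1); at t=3 this is 24, so t decreases.
s converges to its nearest critical value 4 (a local min of the s-part); t converges to 1. The iterate converges to (4, 1).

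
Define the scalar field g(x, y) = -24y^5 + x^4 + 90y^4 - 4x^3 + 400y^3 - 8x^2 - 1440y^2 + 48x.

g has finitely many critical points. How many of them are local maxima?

2

g separates as a function of x plus a function of y, so ∇g=0 decouples.
∂g/∂x = 4(x - 3)(x - 2)(x + 2) = 0 at x ∈ {-2, 2, 3}; ∂g/∂y = -120y(y - 4)(y - 2)(y + 3) = 0 at y ∈ {-3, 0, 2, 4}.
The Hessian is diagonal: diag(g_xx, g_yy). Second derivatives: g_xx(-2)=80, g_xx(2)=-16, g_xx(3)=20; g_yy(-3)=12600, g_yy(0)=-2880, g_yy(2)=2400, g_yy(4)=-6720.
Local maxima occur where both diagonal entries negative: (2, 0), (2, 4). Count: 2.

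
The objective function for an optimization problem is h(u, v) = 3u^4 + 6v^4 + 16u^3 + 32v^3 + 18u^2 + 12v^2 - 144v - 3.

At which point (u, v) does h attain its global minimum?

h(u,v) separates as P(u) + Q(v) − 3, so its minimum is min P + min Q − 3.
P'(u) = 12u(u + 1)(u + 3) vanishes at u ∈ {-3, -1, 0}; Q'(v) = 24(v - 1)(v + 2)(v + 3) vanishes at v ∈ {-3, -2, 1}.
Local minima of P (where P''>0): P(-3)=-27, P(0)=0. Local minima of Q: Q(-3)=162, Q(1)=-94.
So the global minimum of h is P(-3) + Q(1) − 3 = -27 − 94 − 3 = -124, attained at (-3, 1).

(-3, 1)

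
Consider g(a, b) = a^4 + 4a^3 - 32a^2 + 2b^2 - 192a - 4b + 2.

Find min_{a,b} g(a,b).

g(a,b) separates as P(a) + Q(b) + 2, so its minimum is min P + min Q + 2.
P'(a) = 4(a - 4)(a + 3)(a + 4) vanishes at a ∈ {-4, -3, 4}; Q'(b) = 4b - 4 vanishes at b ∈ {1}.
Local minima of P (where P''>0): P(-4)=256, P(4)=-768. Local minima of Q: Q(1)=-2.
So the global minimum of g is P(4) + Q(1) + 2 = -768 − 2 + 2 = -768, attained at (4, 1).

-768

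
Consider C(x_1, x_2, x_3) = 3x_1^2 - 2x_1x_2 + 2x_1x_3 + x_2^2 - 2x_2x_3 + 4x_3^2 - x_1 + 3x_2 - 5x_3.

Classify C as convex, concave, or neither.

C is quadratic, so its Hessian is the constant matrix H = [[6, -2, 2], [-2, 2, -2], [2, -2, 8]].
Leading principal minors: 6, 8, 48.
All positive ⇒ H ≻ 0 ⇒ convex.

convex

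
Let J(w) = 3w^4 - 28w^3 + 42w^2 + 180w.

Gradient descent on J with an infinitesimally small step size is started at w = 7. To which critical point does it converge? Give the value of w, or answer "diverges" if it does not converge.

J'(w) = 12(w - 5)(w - 3)(w + 1), so J'(7) = 768.
Gradient descent moves in the -J' direction, i.e. w is decreasing.
The nearest critical point in that direction is w = 5, where J'' = 144 > 0 (a local minimum). The iterate converges there.

5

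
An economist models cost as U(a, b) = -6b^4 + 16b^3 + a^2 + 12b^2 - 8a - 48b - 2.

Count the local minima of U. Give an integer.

1

U separates as a function of a plus a function of b, so ∇U=0 decouples.
∂U/∂a = 2(a - 4) = 0 at a ∈ {4}; ∂U/∂b = -24(b - 2)(b - 1)(b + 1) = 0 at b ∈ {-1, 1, 2}.
The Hessian is diagonal: diag(U_aa, U_bb). Second derivatives: U_aa(4)=2; U_bb(-1)=-144, U_bb(1)=48, U_bb(2)=-72.
Local minima occur where both diagonal entries positive: (4, 1). Count: 1.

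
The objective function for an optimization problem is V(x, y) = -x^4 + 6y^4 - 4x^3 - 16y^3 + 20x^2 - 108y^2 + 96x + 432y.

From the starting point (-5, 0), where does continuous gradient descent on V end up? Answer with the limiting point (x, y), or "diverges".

diverges

V is separable, so gradient descent decouples: x follows -∂V/∂x, y follows -∂V/∂y.
∂V/∂x = -4(x - 3)(x + 2)(x + 4); at x=-5 this is 96, so x decreases.
∂V/∂y = 24(y - 3)(y - 2)(y + 3); at y=0 this is 432, so y decreases.
The x-coordinate has no critical point in that direction and runs off to infinity.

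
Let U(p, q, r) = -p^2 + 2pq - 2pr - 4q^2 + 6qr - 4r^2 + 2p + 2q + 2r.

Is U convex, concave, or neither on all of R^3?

U is quadratic, so its Hessian is the constant matrix H = [[-2, 2, -2], [2, -8, 6], [-2, 6, -8]].
Leading principal minors: -2, 12, -40.
Signs alternate −, +, − ⇒ H ≺ 0 ⇒ concave.

concave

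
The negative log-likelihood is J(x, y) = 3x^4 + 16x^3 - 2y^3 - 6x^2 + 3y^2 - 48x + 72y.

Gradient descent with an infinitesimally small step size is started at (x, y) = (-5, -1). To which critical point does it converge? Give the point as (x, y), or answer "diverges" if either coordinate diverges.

J is separable, so gradient descent decouples: x follows -∂J/∂x, y follows -∂J/∂y.
∂J/∂x = 12(x - 1)(x + 1)(x + 4); at x=-5 this is -288, so x increases.
∂J/∂y = -6(y - 4)(y + 3); at y=-1 this is 60, so y decreases.
x converges to its nearest critical value -4 (a local min of the x-part); y converges to -3. The iterate converges to (-4, -3).

(-4, -3)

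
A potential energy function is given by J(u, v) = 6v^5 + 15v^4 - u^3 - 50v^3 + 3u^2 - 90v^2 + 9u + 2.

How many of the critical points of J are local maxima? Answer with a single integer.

J separates as a function of u plus a function of v, so ∇J=0 decouples.
∂J/∂u = -3(u - 3)(u + 1) = 0 at u ∈ {-1, 3}; ∂J/∂v = 30v(v - 2)(v + 1)(v + 3) = 0 at v ∈ {-3, -1, 0, 2}.
The Hessian is diagonal: diag(J_uu, J_vv). Second derivatives: J_uu(-1)=12, J_uu(3)=-12; J_vv(-3)=-900, J_vv(-1)=180, J_vv(0)=-180, J_vv(2)=900.
Local maxima occur where both diagonal entries negative: (3, -3), (3, 0). Count: 2.

2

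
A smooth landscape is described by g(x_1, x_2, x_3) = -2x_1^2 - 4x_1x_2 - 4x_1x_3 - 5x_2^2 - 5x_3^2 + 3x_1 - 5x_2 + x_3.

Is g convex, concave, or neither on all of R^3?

concave

g is quadratic, so its Hessian is the constant matrix H = [[-4, -4, -4], [-4, -10, 0], [-4, 0, -10]].
Leading principal minors: -4, 24, -80.
Signs alternate −, +, − ⇒ H ≺ 0 ⇒ concave.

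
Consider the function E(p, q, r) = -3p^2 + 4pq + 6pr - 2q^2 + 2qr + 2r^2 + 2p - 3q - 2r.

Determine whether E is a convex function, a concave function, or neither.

E is quadratic, so its Hessian is the constant matrix H = [[-6, 4, 6], [4, -4, 2], [6, 2, 4]].
Leading principal minors: -6, 8, 296.
Neither pattern holds ⇒ H is indefinite ⇒ neither convex nor concave.

neither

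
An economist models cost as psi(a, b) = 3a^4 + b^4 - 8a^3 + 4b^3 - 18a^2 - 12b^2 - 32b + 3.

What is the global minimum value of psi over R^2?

psi(a,b) separates as P(a) + Q(b) + 3, so its minimum is min P + min Q + 3.
P'(a) = 12a(a - 3)(a + 1) vanishes at a ∈ {-1, 0, 3}; Q'(b) = 4(b - 2)(b + 1)(b + 4) vanishes at b ∈ {-4, -1, 2}.
Local minima of P (where P''>0): P(-1)=-7, P(3)=-135. Local minima of Q: Q(-4)=-64, Q(2)=-64.
So the global minimum of psi is P(3) + Q(-4) + 3 = -135 − 64 + 3 = -196, attained at (3, -4).

-196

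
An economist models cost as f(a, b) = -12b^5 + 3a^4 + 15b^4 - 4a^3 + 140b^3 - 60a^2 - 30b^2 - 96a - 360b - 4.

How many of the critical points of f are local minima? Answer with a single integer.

f separates as a function of a plus a function of b, so ∇f=0 decouples.
∂f/∂a = 12(a - 4)(a + 1)(a + 2) = 0 at a ∈ {-2, -1, 4}; ∂f/∂b = -60(b - 3)(b - 1)(b + 1)(b + 2) = 0 at b ∈ {-2, -1, 1, 3}.
The Hessian is diagonal: diag(f_aa, f_bb). Second derivatives: f_aa(-2)=72, f_aa(-1)=-60, f_aa(4)=360; f_bb(-2)=900, f_bb(-1)=-480, f_bb(1)=720, f_bb(3)=-2400.
Local minima occur where both diagonal entries positive: (-2, -2), (-2, 1), (4, -2), (4, 1). Count: 4.

4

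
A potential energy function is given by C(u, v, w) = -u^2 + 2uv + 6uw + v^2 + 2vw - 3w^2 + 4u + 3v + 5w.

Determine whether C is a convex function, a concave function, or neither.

C is quadratic, so its Hessian is the constant matrix H = [[-2, 2, 6], [2, 2, 2], [6, 2, -6]].
Leading principal minors: -2, -8, 32.
Neither pattern holds ⇒ H is indefinite ⇒ neither convex nor concave.

neither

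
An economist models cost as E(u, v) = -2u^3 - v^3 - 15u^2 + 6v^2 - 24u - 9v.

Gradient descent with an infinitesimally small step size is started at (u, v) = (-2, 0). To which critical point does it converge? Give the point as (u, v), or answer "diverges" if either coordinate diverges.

(-4, 1)

E is separable, so gradient descent decouples: u follows -∂E/∂u, v follows -∂E/∂v.
∂E/∂u = -6(u + 1)(u + 4); at u=-2 this is 12, so u decreases.
∂E/∂v = -3(v - 3)(v - 1); at v=0 this is -9, so v increases.
u converges to its nearest critical value -4 (a local min of the u-part); v converges to 1. The iterate converges to (-4, 1).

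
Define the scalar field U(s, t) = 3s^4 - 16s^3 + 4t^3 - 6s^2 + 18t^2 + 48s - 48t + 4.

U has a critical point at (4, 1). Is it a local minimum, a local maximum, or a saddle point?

local minimum

The mixed partial ∂²U/∂s∂t is 0, so the Hessian at any point is diag(U_ss, U_tt) = diag(12(3s^2 - 8s - 1), 12(2t + 3)).
At (4, 1): H = diag(180, 60).
Both eigenvalues are positive, so H is positive definite: a local minimum.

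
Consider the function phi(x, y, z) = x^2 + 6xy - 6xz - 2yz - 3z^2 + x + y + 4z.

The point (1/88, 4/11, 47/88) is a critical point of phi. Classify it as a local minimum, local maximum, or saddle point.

saddle point

The Hessian is constant: H = [[2, 6, -6], [6, 0, -2], [-6, -2, -6]].
Leading principal minors: Δ₁ = 2, Δ₂ = -36, Δ₃ = 352.
The minors fit neither the all-positive nor the alternating-sign pattern, so H is indefinite: a saddle point.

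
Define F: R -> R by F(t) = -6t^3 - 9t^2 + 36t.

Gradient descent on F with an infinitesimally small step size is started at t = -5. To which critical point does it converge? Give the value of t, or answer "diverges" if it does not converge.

-2

F'(t) = -18(t - 1)(t + 2), so F'(-5) = -324.
Gradient descent moves in the -F' direction, i.e. t is increasing.
The nearest critical point in that direction is t = -2, where F'' = 54 > 0 (a local minimum). The iterate converges there.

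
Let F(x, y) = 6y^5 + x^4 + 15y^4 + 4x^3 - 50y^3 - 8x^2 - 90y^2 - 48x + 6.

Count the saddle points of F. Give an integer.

6

F separates as a function of x plus a function of y, so ∇F=0 decouples.
∂F/∂x = 4(x - 2)(x + 2)(x + 3) = 0 at x ∈ {-3, -2, 2}; ∂F/∂y = 30y(y - 2)(y + 1)(y + 3) = 0 at y ∈ {-3, -1, 0, 2}.
The Hessian is diagonal: diag(F_xx, F_yy). Second derivatives: F_xx(-3)=20, F_xx(-2)=-16, F_xx(2)=80; F_yy(-3)=-900, F_yy(-1)=180, F_yy(0)=-180, F_yy(2)=900.
Saddle points occur where the two diagonal entries have opposite signs: (-3, -3), (-3, 0), (-2, -1), (-2, 2), (2, -3), (2, 0). Count: 6.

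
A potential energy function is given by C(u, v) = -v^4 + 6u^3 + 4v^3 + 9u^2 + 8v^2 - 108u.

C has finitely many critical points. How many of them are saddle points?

3

C separates as a function of u plus a function of v, so ∇C=0 decouples.
∂C/∂u = 18(u - 2)(u + 3) = 0 at u ∈ {-3, 2}; ∂C/∂v = -4v(v - 4)(v + 1) = 0 at v ∈ {-1, 0, 4}.
The Hessian is diagonal: diag(C_uu, C_vv). Second derivatives: C_uu(-3)=-90, C_uu(2)=90; C_vv(-1)=-20, C_vv(0)=16, C_vv(4)=-80.
Saddle points occur where the two diagonal entries have opposite signs: (-3, 0), (2, -1), (2, 4). Count: 3.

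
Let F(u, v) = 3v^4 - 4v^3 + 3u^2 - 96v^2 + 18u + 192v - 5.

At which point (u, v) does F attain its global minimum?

F(u,v) separates as P(u) + Q(v) − 5, so its minimum is min P + min Q − 5.
P'(u) = 6u + 18 vanishes at u ∈ {-3}; Q'(v) = 12(v - 4)(v - 1)(v + 4) vanishes at v ∈ {-4, 1, 4}.
Local minima of P (where P''>0): P(-3)=-27. Local minima of Q: Q(-4)=-1280, Q(4)=-256.
So the global minimum of F is P(-3) + Q(-4) − 5 = -27 − 1280 − 5 = -1312, attained at (-3, -4).

(-3, -4)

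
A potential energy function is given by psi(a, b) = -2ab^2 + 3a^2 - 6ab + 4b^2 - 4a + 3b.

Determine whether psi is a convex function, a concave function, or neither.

The term -2ab^2 is cubic, so the Hessian is not constant.
∂²psi/∂b² = -4a + 8, which takes both signs as a varies (negative for sufficiently large a). A diagonal entry of the Hessian changing sign means the Hessian is neither positive- nor negative-semidefinite on all of R^2.

neither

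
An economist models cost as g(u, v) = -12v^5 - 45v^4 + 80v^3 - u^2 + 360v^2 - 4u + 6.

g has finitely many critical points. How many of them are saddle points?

2

g separates as a function of u plus a function of v, so ∇g=0 decouples.
∂g/∂u = -2(u + 2) = 0 at u ∈ {-2}; ∂g/∂v = -60v(v - 2)(v + 2)(v + 3) = 0 at v ∈ {-3, -2, 0, 2}.
The Hessian is diagonal: diag(g_uu, g_vv). Second derivatives: g_uu(-2)=-2; g_vv(-3)=900, g_vv(-2)=-480, g_vv(0)=720, g_vv(2)=-2400.
Saddle points occur where the two diagonal entries have opposite signs: (-2, -3), (-2, 0). Count: 2.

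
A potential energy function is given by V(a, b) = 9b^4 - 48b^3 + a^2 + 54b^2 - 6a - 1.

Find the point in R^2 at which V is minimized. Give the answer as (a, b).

V(a,b) separates as P(a) + Q(b) − 1, so its minimum is min P + min Q − 1.
P'(a) = 2a - 6 vanishes at a ∈ {3}; Q'(b) = 36b(b - 3)(b - 1) vanishes at b ∈ {0, 1, 3}.
Local minima of P (where P''>0): P(3)=-9. Local minima of Q: Q(0)=0, Q(3)=-81.
So the global minimum of V is P(3) + Q(3) − 1 = -9 − 81 − 1 = -91, attained at (3, 3).

(3, 3)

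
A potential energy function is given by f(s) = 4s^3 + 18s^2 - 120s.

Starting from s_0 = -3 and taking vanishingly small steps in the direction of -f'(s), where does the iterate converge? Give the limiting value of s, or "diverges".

f'(s) = 12(s - 2)(s + 5), so f'(-3) = -120.
Gradient descent moves in the -f' direction, i.e. s is increasing.
The nearest critical point in that direction is s = 2, where f'' = 84 > 0 (a local minimum). The iterate converges there.

2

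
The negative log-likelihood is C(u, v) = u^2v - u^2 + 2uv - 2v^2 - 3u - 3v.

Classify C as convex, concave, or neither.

The term u^2v is cubic, so the Hessian is not constant.
∂²C/∂u² = 2v - 2, which takes both signs as v varies (negative for sufficiently negative v). A diagonal entry of the Hessian changing sign means the Hessian is neither positive- nor negative-semidefinite on all of R^2.

neither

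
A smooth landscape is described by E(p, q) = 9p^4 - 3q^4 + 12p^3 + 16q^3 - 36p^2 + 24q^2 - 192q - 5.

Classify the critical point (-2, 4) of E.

The mixed partial ∂²E/∂p∂q is 0, so the Hessian at any point is diag(E_pp, E_qq) = diag(36(3p^2 + 2p - 2), 12(-3q^2 + 8q + 4)).
At (-2, 4): H = diag(216, -144).
The eigenvalues have opposite signs, so H is indefinite: a saddle point.

saddle point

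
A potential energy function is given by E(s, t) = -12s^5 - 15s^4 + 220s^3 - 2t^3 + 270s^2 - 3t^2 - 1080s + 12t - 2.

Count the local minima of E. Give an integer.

2

E separates as a function of s plus a function of t, so ∇E=0 decouples.
∂E/∂s = -60(s - 3)(s - 1)(s + 2)(s + 3) = 0 at s ∈ {-3, -2, 1, 3}; ∂E/∂t = -6(t - 1)(t + 2) = 0 at t ∈ {-2, 1}.
The Hessian is diagonal: diag(E_ss, E_tt). Second derivatives: E_ss(-3)=1440, E_ss(-2)=-900, E_ss(1)=1440, E_ss(3)=-3600; E_tt(-2)=18, E_tt(1)=-18.
Local minima occur where both diagonal entries positive: (-3, -2), (1, -2). Count: 2.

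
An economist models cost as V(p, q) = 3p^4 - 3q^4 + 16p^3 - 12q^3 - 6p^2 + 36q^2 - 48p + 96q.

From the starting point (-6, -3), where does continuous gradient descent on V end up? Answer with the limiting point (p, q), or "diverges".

V is separable, so gradient descent decouples: p follows -∂V/∂p, q follows -∂V/∂q.
∂V/∂p = 12(p - 1)(p + 1)(p + 4); at p=-6 this is -840, so p increases.
∂V/∂q = -12(q - 2)(q + 1)(q + 4); at q=-3 this is -120, so q increases.
p converges to its nearest critical value -4 (a local min of the p-part); q converges to -1. The iterate converges to (-4, -1).

(-4, -1)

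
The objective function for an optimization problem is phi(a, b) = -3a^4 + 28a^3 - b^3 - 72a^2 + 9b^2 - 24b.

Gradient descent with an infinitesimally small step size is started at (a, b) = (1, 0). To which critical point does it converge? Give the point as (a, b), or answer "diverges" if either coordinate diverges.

phi is separable, so gradient descent decouples: a follows -∂phi/∂a, b follows -∂phi/∂b.
∂phi/∂a = -12a(a - 4)(a - 3); at a=1 this is -72, so a increases.
∂phi/∂b = -3(b - 4)(b - 2); at b=0 this is -24, so b increases.
a converges to its nearest critical value 3 (a local min of the a-part); b converges to 2. The iterate converges to (3, 2).

(3, 2)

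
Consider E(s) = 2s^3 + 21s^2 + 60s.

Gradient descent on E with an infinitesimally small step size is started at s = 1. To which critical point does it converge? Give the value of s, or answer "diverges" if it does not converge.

-2

E'(s) = 6(s + 2)(s + 5), so E'(1) = 108.
Gradient descent moves in the -E' direction, i.e. s is decreasing.
The nearest critical point in that direction is s = -2, where E'' = 18 > 0 (a local minimum). The iterate converges there.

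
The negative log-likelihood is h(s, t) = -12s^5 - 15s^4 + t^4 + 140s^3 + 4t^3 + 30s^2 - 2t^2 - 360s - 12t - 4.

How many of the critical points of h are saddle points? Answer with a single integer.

h separates as a function of s plus a function of t, so ∇h=0 decouples.
∂h/∂s = -60(s - 2)(s - 1)(s + 1)(s + 3) = 0 at s ∈ {-3, -1, 1, 2}; ∂h/∂t = 4(t - 1)(t + 1)(t + 3) = 0 at t ∈ {-3, -1, 1}.
The Hessian is diagonal: diag(h_ss, h_tt). Second derivatives: h_ss(-3)=2400, h_ss(-1)=-720, h_ss(1)=480, h_ss(2)=-900; h_tt(-3)=32, h_tt(-1)=-16, h_tt(1)=32.
Saddle points occur where the two diagonal entries have opposite signs: (-3, -1), (-1, -3), (-1, 1), (1, -1), (2, -3), (2, 1). Count: 6.

6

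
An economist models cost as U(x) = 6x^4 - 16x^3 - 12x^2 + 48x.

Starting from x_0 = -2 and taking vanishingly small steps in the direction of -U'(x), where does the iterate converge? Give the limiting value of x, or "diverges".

-1

U'(x) = 24(x - 2)(x - 1)(x + 1), so U'(-2) = -288.
Gradient descent moves in the -U' direction, i.e. x is increasing.
The nearest critical point in that direction is x = -1, where U'' = 144 > 0 (a local minimum). The iterate converges there.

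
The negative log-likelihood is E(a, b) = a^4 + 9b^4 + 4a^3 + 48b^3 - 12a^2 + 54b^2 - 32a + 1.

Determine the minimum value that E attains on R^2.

-144

E(a,b) separates as P(a) + Q(b) + 1, so its minimum is min P + min Q + 1.
P'(a) = 4(a - 2)(a + 1)(a + 4) vanishes at a ∈ {-4, -1, 2}; Q'(b) = 36b(b + 1)(b + 3) vanishes at b ∈ {-3, -1, 0}.
Local minima of P (where P''>0): P(-4)=-64, P(2)=-64. Local minima of Q: Q(-3)=-81, Q(0)=0.
So the global minimum of E is P(-4) + Q(-3) + 1 = -64 − 81 + 1 = -144, attained at (-4, -3).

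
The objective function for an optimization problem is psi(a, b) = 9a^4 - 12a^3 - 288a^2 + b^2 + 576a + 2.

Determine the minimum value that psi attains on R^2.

psi(a,b) separates as P(a) + Q(b) + 2, so its minimum is min P + min Q + 2.
P'(a) = 36(a - 4)(a - 1)(a + 4) vanishes at a ∈ {-4, 1, 4}; Q'(b) = 2b vanishes at b ∈ {0}.
Local minima of P (where P''>0): P(-4)=-3840, P(4)=-768. Local minima of Q: Q(0)=0.
So the global minimum of psi is P(-4) + Q(0) + 2 = -3840 + 0 + 2 = -3838, attained at (-4, 0).

-3838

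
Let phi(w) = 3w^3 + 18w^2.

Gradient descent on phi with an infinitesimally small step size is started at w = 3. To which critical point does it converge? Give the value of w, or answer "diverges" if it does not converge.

0

phi'(w) = 9w(w + 4), so phi'(3) = 189.
Gradient descent moves in the -phi' direction, i.e. w is decreasing.
The nearest critical point in that direction is w = 0, where phi'' = 36 > 0 (a local minimum). The iterate converges there.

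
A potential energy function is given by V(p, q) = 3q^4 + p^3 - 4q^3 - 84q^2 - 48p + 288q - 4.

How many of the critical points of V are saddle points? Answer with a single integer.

V separates as a function of p plus a function of q, so ∇V=0 decouples.
∂V/∂p = 3(p - 4)(p + 4) = 0 at p ∈ {-4, 4}; ∂V/∂q = 12(q - 3)(q - 2)(q + 4) = 0 at q ∈ {-4, 2, 3}.
The Hessian is diagonal: diag(V_pp, V_qq). Second derivatives: V_pp(-4)=-24, V_pp(4)=24; V_qq(-4)=504, V_qq(2)=-72, V_qq(3)=84.
Saddle points occur where the two diagonal entries have opposite signs: (-4, -4), (-4, 3), (4, 2). Count: 3.

3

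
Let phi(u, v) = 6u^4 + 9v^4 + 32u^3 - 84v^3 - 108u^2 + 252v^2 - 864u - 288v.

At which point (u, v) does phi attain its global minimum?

phi(u,v) separates as P(u) + Q(v), so its minimum is min P + min Q.
P'(u) = 24(u - 3)(u + 3)(u + 4) vanishes at u ∈ {-4, -3, 3}; Q'(v) = 36(v - 4)(v - 2)(v - 1) vanishes at v ∈ {1, 2, 4}.
Local minima of P (where P''>0): P(-4)=1216, P(3)=-2214. Local minima of Q: Q(1)=-111, Q(4)=-192.
So the global minimum of phi is P(3) + Q(4) = -2214 − 192 = -2406, attained at (3, 4).

(3, 4)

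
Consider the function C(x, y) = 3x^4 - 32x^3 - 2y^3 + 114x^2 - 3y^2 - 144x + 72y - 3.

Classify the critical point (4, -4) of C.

The mixed partial ∂²C/∂x∂y is 0, so the Hessian at any point is diag(C_xx, C_yy) = diag(12(3x^2 - 16x + 19), -6(2y + 1)).
At (4, -4): H = diag(36, 42).
Both eigenvalues are positive, so H is positive definite: a local minimum.

local minimum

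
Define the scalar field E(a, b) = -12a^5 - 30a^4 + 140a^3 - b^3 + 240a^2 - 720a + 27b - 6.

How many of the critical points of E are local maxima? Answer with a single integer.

2

E separates as a function of a plus a function of b, so ∇E=0 decouples.
∂E/∂a = -60(a - 2)(a - 1)(a + 2)(a + 3) = 0 at a ∈ {-3, -2, 1, 2}; ∂E/∂b = -3(b - 3)(b + 3) = 0 at b ∈ {-3, 3}.
The Hessian is diagonal: diag(E_aa, E_bb). Second derivatives: E_aa(-3)=1200, E_aa(-2)=-720, E_aa(1)=720, E_aa(2)=-1200; E_bb(-3)=18, E_bb(3)=-18.
Local maxima occur where both diagonal entries negative: (-2, 3), (2, 3). Count: 2.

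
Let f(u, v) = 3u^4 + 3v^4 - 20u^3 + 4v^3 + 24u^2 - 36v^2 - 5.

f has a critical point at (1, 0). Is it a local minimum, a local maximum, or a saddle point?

The mixed partial ∂²f/∂u∂v is 0, so the Hessian at any point is diag(f_uu, f_vv) = diag(12(3u^2 - 10u + 4), 12(3v^2 + 2v - 6)).
At (1, 0): H = diag(-36, -72).
Both eigenvalues are negative, so H is negative definite: a local maximum.

local maximum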